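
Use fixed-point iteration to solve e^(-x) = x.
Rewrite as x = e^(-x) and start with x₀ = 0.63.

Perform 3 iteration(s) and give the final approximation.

Equation: e^(-x) = x
Fixed-point form: x = e^(-x)
x₀ = 0.63

x_1 = g(0.630000) = 0.532592
x_2 = g(0.532592) = 0.587081
x_3 = g(0.587081) = 0.555948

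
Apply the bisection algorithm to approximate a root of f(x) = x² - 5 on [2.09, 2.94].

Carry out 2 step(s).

f(x) = x² - 5
Initial interval: [2.09, 2.94]

Iteration 1:
  c_1 = (2.090000 + 2.940000)/2 = 2.515000
  f(c_1) = f(2.515000) = 1.325225
  f(a) × f(c) < 0, new interval: [2.090000, 2.515000]
Iteration 2:
  c_2 = (2.090000 + 2.515000)/2 = 2.302500
  f(c_2) = f(2.302500) = 0.301506
  f(a) × f(c) < 0, new interval: [2.090000, 2.302500]

After 2 iteration(s), the approximation is c_2 = 2.302500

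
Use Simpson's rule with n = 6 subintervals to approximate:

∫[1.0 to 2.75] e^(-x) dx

f(x) = e^(-x)
a = 1.0, b = 2.75, n = 6
h = (b - a)/n = 0.291667

Simpson's rule: (h/3)[f(x₀) + 4f(x₁) + 2f(x₂) + ... + f(xₙ)]

x_0 = 1.0000, f(x_0) = 0.367879, coefficient = 1
x_1 = 1.2917, f(x_1) = 0.274812, coefficient = 4
x_2 = 1.5833, f(x_2) = 0.205290, coefficient = 2
x_3 = 1.8750, f(x_3) = 0.153355, coefficient = 4
x_4 = 2.1667, f(x_4) = 0.114559, coefficient = 2
x_5 = 2.4583, f(x_5) = 0.085577, coefficient = 4
x_6 = 2.7500, f(x_6) = 0.063928, coefficient = 1

I ≈ (0.291667/3) × 3.126484 = 0.303964
Exact value: 0.303952
Error: 0.000012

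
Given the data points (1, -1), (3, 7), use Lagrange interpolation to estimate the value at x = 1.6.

Lagrange interpolation formula:
P(x) = Σ yᵢ × Lᵢ(x)
where Lᵢ(x) = Π_{j≠i} (x - xⱼ)/(xᵢ - xⱼ)

L_0(1.6) = (1.6 - 3)/(1 - 3) = 0.700000
L_1(1.6) = (1.6 - 1)/(3 - 1) = 0.300000

P(1.6) = (-1)×L_0(1.6) + 7×L_1(1.6)
P(1.6) = 1.400000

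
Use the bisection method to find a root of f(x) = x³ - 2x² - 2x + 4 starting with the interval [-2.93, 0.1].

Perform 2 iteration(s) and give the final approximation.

f(x) = x³ - 2x² - 2x + 4
Initial interval: [-2.93, 0.1]

Iteration 1:
  c_1 = (-2.930000 + 0.100000)/2 = -1.415000
  f(c_1) = f(-1.415000) = -0.007598
  f(a) × f(c) ≥ 0, new interval: [-1.415000, 0.100000]
Iteration 2:
  c_2 = (-1.415000 + 0.100000)/2 = -0.657500
  f(c_2) = f(-0.657500) = 4.166146
  f(a) × f(c) < 0, new interval: [-1.415000, -0.657500]

After 2 iteration(s), the approximation is c_2 = -0.657500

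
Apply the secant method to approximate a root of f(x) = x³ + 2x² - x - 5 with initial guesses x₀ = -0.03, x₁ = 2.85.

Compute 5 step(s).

f(x) = x³ + 2x² - x - 5
x₀ = -0.03, x₁ = 2.85

Secant formula: x_{n+1} = x_n - f(x_n)(x_n - x_{n-1})/(f(x_n) - f(x_{n-1}))

Iteration 1:
  f(-0.030000) = -4.968227
  f(2.850000) = 31.544125
  x_2 = 2.850000 - 31.544125×(2.850000 - (-0.030000))/(31.544125 - (-4.968227))
       = 0.361881
Iteration 2:
  f(2.850000) = 31.544125
  f(0.361881) = -5.052574
  x_3 = 0.361881 - (-5.052574)×(0.361881 - 2.850000)/(-5.052574 - 31.544125)
       = 0.705393
Iteration 3:
  f(0.361881) = -5.052574
  f(0.705393) = -4.359246
  x_4 = 0.705393 - (-4.359246)×(0.705393 - 0.361881)/(-4.359246 - (-5.052574))
       = 2.865196
Iteration 4:
  f(0.705393) = -4.359246
  f(2.865196) = 32.074907
  x_5 = 2.865196 - 32.074907×(2.865196 - 0.705393)/(32.074907 - (-4.359246))
       = 0.963807
Iteration 5:
  f(2.865196) = 32.074907
  f(0.963807) = -3.210653
  x_6 = 0.963807 - (-3.210653)×(0.963807 - 2.865196)/(-3.210653 - 32.074907)
       = 1.136816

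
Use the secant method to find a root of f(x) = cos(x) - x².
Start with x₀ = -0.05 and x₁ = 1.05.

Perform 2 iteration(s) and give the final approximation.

f(x) = cos(x) - x²
x₀ = -0.05, x₁ = 1.05

Secant formula: x_{n+1} = x_n - f(x_n)(x_n - x_{n-1})/(f(x_n) - f(x_{n-1}))

Iteration 1:
  f(-0.050000) = 0.996250
  f(1.050000) = -0.604929
  x_2 = 1.050000 - (-0.604929)×(1.050000 - (-0.050000))/(-0.604929 - 0.996250)
       = 0.634418
Iteration 2:
  f(1.050000) = -0.604929
  f(0.634418) = 0.402931
  x_3 = 0.634418 - 0.402931×(0.634418 - 1.050000)/(0.402931 - (-0.604929))
       = 0.800563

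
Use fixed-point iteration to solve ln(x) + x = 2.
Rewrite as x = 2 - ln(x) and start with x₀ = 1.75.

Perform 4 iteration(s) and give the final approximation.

Equation: ln(x) + x = 2
Fixed-point form: x = 2 - ln(x)
x₀ = 1.75

x_1 = g(1.750000) = 1.440384
x_2 = g(1.440384) = 1.635090
x_3 = g(1.635090) = 1.508302
x_4 = g(1.508302) = 1.589015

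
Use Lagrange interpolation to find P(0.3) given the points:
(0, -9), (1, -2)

Lagrange interpolation formula:
P(x) = Σ yᵢ × Lᵢ(x)
where Lᵢ(x) = Π_{j≠i} (x - xⱼ)/(xᵢ - xⱼ)

L_0(0.3) = (0.3 - 1)/(0 - 1) = 0.700000
L_1(0.3) = (0.3 - 0)/(1 - 0) = 0.300000

P(0.3) = (-9)×L_0(0.3) + (-2)×L_1(0.3)
P(0.3) = -6.900000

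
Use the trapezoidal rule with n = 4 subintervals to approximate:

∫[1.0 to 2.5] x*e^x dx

f(x) = x*e^x
a = 1.0, b = 2.5, n = 4
h = (b - a)/n = 0.375000

Trapezoidal rule: (h/2)[f(x₀) + 2f(x₁) + 2f(x₂) + ... + f(xₙ)]

x_0 = 1.0000, f(x_0) = 2.718282, coefficient = 1
x_1 = 1.3750, f(x_1) = 5.438230, coefficient = 2
x_2 = 1.7500, f(x_2) = 10.070555, coefficient = 2
x_3 = 2.1250, f(x_3) = 17.792407, coefficient = 2
x_4 = 2.5000, f(x_4) = 30.456235, coefficient = 1

I ≈ (0.375000/2) × 99.776901 = 18.708169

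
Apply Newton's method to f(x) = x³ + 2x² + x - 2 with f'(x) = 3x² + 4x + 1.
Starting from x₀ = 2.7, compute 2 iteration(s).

f(x) = x³ + 2x² + x - 2
f'(x) = 3x² + 4x + 1
x₀ = 2.7

Newton-Raphson formula: x_{n+1} = x_n - f(x_n)/f'(x_n)

Iteration 1:
  f(2.700000) = 34.963000
  f'(2.700000) = 33.670000
  x_1 = 2.700000 - 34.963000/33.670000 = 1.661598
Iteration 2:
  f(1.661598) = 9.770931
  f'(1.661598) = 15.929114
  x_2 = 1.661598 - 9.770931/15.929114 = 1.048197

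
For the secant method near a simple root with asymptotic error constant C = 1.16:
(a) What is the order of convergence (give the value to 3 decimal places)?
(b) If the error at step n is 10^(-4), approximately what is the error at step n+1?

(a) Secant method has superlinear convergence with order φ = (1+√5)/2 ≈ 1.618.
    This means |e_{n+1}| ≈ C|e_n|^1.618.

(b) With |e_n| = 10^(-4) and C = 1.16:
    |e_{n+1}| ≈ 1.16 × (10^(-4))^1.618 = 1.16 × 10^(-6.47)

(a) ≈ 1.618 (golden ratio); (b) |e_{n+1}| ≈ 3.911e-07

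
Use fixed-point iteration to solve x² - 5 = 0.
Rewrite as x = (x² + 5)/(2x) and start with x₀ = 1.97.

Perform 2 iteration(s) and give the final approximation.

Equation: x² - 5 = 0
Fixed-point form: x = (x² + 5)/(2x)
x₀ = 1.97

x_1 = g(1.970000) = 2.254036
x_2 = g(2.254036) = 2.236140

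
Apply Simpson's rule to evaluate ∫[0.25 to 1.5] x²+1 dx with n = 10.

f(x) = x²+1
a = 0.25, b = 1.5, n = 10
h = (b - a)/n = 0.125000

Simpson's rule: (h/3)[f(x₀) + 4f(x₁) + 2f(x₂) + ... + f(xₙ)]

x_0 = 0.2500, f(x_0) = 1.062500, coefficient = 1
x_1 = 0.3750, f(x_1) = 1.140625, coefficient = 4
x_2 = 0.5000, f(x_2) = 1.250000, coefficient = 2
x_3 = 0.6250, f(x_3) = 1.390625, coefficient = 4
x_4 = 0.7500, f(x_4) = 1.562500, coefficient = 2
x_5 = 0.8750, f(x_5) = 1.765625, coefficient = 4
x_6 = 1.0000, f(x_6) = 2.000000, coefficient = 2
x_7 = 1.1250, f(x_7) = 2.265625, coefficient = 4
x_8 = 1.2500, f(x_8) = 2.562500, coefficient = 2
x_9 = 1.3750, f(x_9) = 2.890625, coefficient = 4
x_10 = 1.5000, f(x_10) = 3.250000, coefficient = 1

I ≈ (0.125000/3) × 56.875000 = 2.369792
Exact value: 2.369792
Error: 0.000000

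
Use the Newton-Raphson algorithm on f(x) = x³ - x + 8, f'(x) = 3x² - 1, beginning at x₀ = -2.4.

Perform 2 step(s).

f(x) = x³ - x + 8
f'(x) = 3x² - 1
x₀ = -2.4

Newton-Raphson formula: x_{n+1} = x_n - f(x_n)/f'(x_n)

Iteration 1:
  f(-2.400000) = -3.424000
  f'(-2.400000) = 16.280000
  x_1 = -2.400000 - (-3.424000)/16.280000 = -2.189681
Iteration 2:
  f(-2.189681) = -0.309183
  f'(-2.189681) = 13.384103
  x_2 = -2.189681 - (-0.309183)/13.384103 = -2.166580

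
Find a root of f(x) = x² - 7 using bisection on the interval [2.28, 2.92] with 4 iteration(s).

f(x) = x² - 7
Initial interval: [2.28, 2.92]

Iteration 1:
  c_1 = (2.280000 + 2.920000)/2 = 2.600000
  f(c_1) = f(2.600000) = -0.240000
  f(a) × f(c) ≥ 0, new interval: [2.600000, 2.920000]
Iteration 2:
  c_2 = (2.600000 + 2.920000)/2 = 2.760000
  f(c_2) = f(2.760000) = 0.617600
  f(a) × f(c) < 0, new interval: [2.600000, 2.760000]
Iteration 3:
  c_3 = (2.600000 + 2.760000)/2 = 2.680000
  f(c_3) = f(2.680000) = 0.182400
  f(a) × f(c) < 0, new interval: [2.600000, 2.680000]
Iteration 4:
  c_4 = (2.600000 + 2.680000)/2 = 2.640000
  f(c_4) = f(2.640000) = -0.030400
  f(a) × f(c) ≥ 0, new interval: [2.640000, 2.680000]

After 4 iteration(s), the approximation is c_4 = 2.640000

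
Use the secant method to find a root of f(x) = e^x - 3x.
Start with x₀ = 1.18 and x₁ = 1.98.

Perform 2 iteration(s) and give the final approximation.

f(x) = e^x - 3x
x₀ = 1.18, x₁ = 1.98

Secant formula: x_{n+1} = x_n - f(x_n)(x_n - x_{n-1})/(f(x_n) - f(x_{n-1}))

Iteration 1:
  f(1.180000) = -0.285626
  f(1.980000) = 1.302743
  x_2 = 1.980000 - 1.302743×(1.980000 - 1.180000)/(1.302743 - (-0.285626))
       = 1.323859
Iteration 2:
  f(1.980000) = 1.302743
  f(1.323859) = -0.213682
  x_3 = 1.323859 - (-0.213682)×(1.323859 - 1.980000)/(-0.213682 - 1.302743)
       = 1.416317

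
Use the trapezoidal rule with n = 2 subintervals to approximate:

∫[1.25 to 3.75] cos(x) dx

f(x) = cos(x)
a = 1.25, b = 3.75, n = 2
h = (b - a)/n = 1.250000

Trapezoidal rule: (h/2)[f(x₀) + 2f(x₁) + 2f(x₂) + ... + f(xₙ)]

x_0 = 1.2500, f(x_0) = 0.315322, coefficient = 1
x_1 = 2.5000, f(x_1) = -0.801144, coefficient = 2
x_2 = 3.7500, f(x_2) = -0.820559, coefficient = 1

I ≈ (1.250000/2) × -2.107524 = -1.317203
Exact value: -1.520546
Error: 0.203343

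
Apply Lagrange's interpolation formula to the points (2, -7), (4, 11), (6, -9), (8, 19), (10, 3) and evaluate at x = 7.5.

Lagrange interpolation formula:
P(x) = Σ yᵢ × Lᵢ(x)
where Lᵢ(x) = Π_{j≠i} (x - xⱼ)/(xᵢ - xⱼ)

L_0(7.5) = (7.5 - 4)/(2 - 4) × (7.5 - 6)/(2 - 6) × (7.5 - 8)/(2 - 8) × (7.5 - 10)/(2 - 10) = 0.017090
L_1(7.5) = (7.5 - 2)/(4 - 2) × (7.5 - 6)/(4 - 6) × (7.5 - 8)/(4 - 8) × (7.5 - 10)/(4 - 10) = -0.107422
L_2(7.5) = (7.5 - 2)/(6 - 2) × (7.5 - 4)/(6 - 4) × (7.5 - 8)/(6 - 8) × (7.5 - 10)/(6 - 10) = 0.375977
L_3(7.5) = (7.5 - 2)/(8 - 2) × (7.5 - 4)/(8 - 4) × (7.5 - 6)/(8 - 6) × (7.5 - 10)/(8 - 10) = 0.751953
L_4(7.5) = (7.5 - 2)/(10 - 2) × (7.5 - 4)/(10 - 4) × (7.5 - 6)/(10 - 6) × (7.5 - 8)/(10 - 8) = -0.037598

P(7.5) = (-7)×L_0(7.5) + 11×L_1(7.5) + (-9)×L_2(7.5) + 19×L_3(7.5) + 3×L_4(7.5)
P(7.5) = 9.489258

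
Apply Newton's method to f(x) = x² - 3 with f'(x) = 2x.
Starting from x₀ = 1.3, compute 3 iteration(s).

f(x) = x² - 3
f'(x) = 2x
x₀ = 1.3

Newton-Raphson formula: x_{n+1} = x_n - f(x_n)/f'(x_n)

Iteration 1:
  f(1.300000) = -1.310000
  f'(1.300000) = 2.600000
  x_1 = 1.300000 - (-1.310000)/2.600000 = 1.803846
Iteration 2:
  f(1.803846) = 0.253861
  f'(1.803846) = 3.607692
  x_2 = 1.803846 - 0.253861/3.607692 = 1.733480
Iteration 3:
  f(1.733480) = 0.004951
  f'(1.733480) = 3.466959
  x_3 = 1.733480 - 0.004951/3.466959 = 1.732051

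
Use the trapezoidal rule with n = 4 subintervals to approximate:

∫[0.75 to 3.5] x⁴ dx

f(x) = x⁴
a = 0.75, b = 3.5, n = 4
h = (b - a)/n = 0.687500

Trapezoidal rule: (h/2)[f(x₀) + 2f(x₁) + 2f(x₂) + ... + f(xₙ)]

x_0 = 0.7500, f(x_0) = 0.316406, coefficient = 1
x_1 = 1.4375, f(x_1) = 4.270035, coefficient = 2
x_2 = 2.1250, f(x_2) = 20.390869, coefficient = 2
x_3 = 2.8125, f(x_3) = 62.570572, coefficient = 2
x_4 = 3.5000, f(x_4) = 150.062500, coefficient = 1

I ≈ (0.687500/2) × 324.841858 = 111.664389
Exact value: 104.996289
Error: 6.668100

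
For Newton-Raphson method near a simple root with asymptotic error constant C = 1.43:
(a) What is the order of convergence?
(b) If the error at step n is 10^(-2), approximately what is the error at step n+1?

(a) Newton-Raphson has quadratic (order 2) convergence near simple roots.
    This means |e_{n+1}| ≈ C|e_n|².

(b) With |e_n| = 10^(-2) and C = 1.43:
    |e_{n+1}| ≈ 1.43 × (10^(-2))² = 1.43 × 10^(-4)

(a) 2 (quadratic); (b) |e_{n+1}| ≈ 1.430e-04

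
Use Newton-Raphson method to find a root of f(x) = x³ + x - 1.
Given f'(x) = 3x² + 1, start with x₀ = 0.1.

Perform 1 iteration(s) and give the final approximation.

f(x) = x³ + x - 1
f'(x) = 3x² + 1
x₀ = 0.1

Newton-Raphson formula: x_{n+1} = x_n - f(x_n)/f'(x_n)

Iteration 1:
  f(0.100000) = -0.899000
  f'(0.100000) = 1.030000
  x_1 = 0.100000 - (-0.899000)/1.030000 = 0.972816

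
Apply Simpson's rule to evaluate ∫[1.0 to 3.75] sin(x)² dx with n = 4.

f(x) = sin(x)²
a = 1.0, b = 3.75, n = 4
h = (b - a)/n = 0.687500

Simpson's rule: (h/3)[f(x₀) + 4f(x₁) + 2f(x₂) + ... + f(xₙ)]

x_0 = 1.0000, f(x_0) = 0.708073, coefficient = 1
x_1 = 1.6875, f(x_1) = 0.986442, coefficient = 4
x_2 = 2.3750, f(x_2) = 0.481199, coefficient = 2
x_3 = 3.0625, f(x_3) = 0.006243, coefficient = 4
x_4 = 3.7500, f(x_4) = 0.326682, coefficient = 1

I ≈ (0.687500/3) × 5.967892 = 1.367642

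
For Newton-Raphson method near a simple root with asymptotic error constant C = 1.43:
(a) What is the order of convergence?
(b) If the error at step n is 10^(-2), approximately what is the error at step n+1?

(a) Newton-Raphson has quadratic (order 2) convergence near simple roots.
    This means |e_{n+1}| ≈ C|e_n|².

(b) With |e_n| = 10^(-2) and C = 1.43:
    |e_{n+1}| ≈ 1.43 × (10^(-2))² = 1.43 × 10^(-4)

(a) 2 (quadratic); (b) |e_{n+1}| ≈ 1.430e-04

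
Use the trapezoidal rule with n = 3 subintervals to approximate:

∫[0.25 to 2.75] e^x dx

f(x) = e^x
a = 0.25, b = 2.75, n = 3
h = (b - a)/n = 0.833333

Trapezoidal rule: (h/2)[f(x₀) + 2f(x₁) + 2f(x₂) + ... + f(xₙ)]

x_0 = 0.2500, f(x_0) = 1.284025, coefficient = 1
x_1 = 1.0833, f(x_1) = 2.954512, coefficient = 2
x_2 = 1.9167, f(x_2) = 6.798260, coefficient = 2
x_3 = 2.7500, f(x_3) = 15.642632, coefficient = 1

I ≈ (0.833333/2) × 36.432200 = 15.180083
Exact value: 14.358606
Error: 0.821477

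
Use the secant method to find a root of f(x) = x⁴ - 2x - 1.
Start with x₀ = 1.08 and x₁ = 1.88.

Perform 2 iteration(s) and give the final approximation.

f(x) = x⁴ - 2x - 1
x₀ = 1.08, x₁ = 1.88

Secant formula: x_{n+1} = x_n - f(x_n)(x_n - x_{n-1})/(f(x_n) - f(x_{n-1}))

Iteration 1:
  f(1.080000) = -1.799511
  f(1.880000) = 7.731983
  x_2 = 1.880000 - 7.731983×(1.880000 - 1.080000)/(7.731983 - (-1.799511))
       = 1.231037
Iteration 2:
  f(1.880000) = 7.731983
  f(1.231037) = -1.165479
  x_3 = 1.231037 - (-1.165479)×(1.231037 - 1.880000)/(-1.165479 - 7.731983)
       = 1.316045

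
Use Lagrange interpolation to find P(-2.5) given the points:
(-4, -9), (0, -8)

Lagrange interpolation formula:
P(x) = Σ yᵢ × Lᵢ(x)
where Lᵢ(x) = Π_{j≠i} (x - xⱼ)/(xᵢ - xⱼ)

L_0(-2.5) = (-2.5 - 0)/(-4 - 0) = 0.625000
L_1(-2.5) = (-2.5 - (-4))/(0 - (-4)) = 0.375000

P(-2.5) = (-9)×L_0(-2.5) + (-8)×L_1(-2.5)
P(-2.5) = -8.625000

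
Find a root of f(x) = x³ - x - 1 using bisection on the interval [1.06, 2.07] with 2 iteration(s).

f(x) = x³ - x - 1
Initial interval: [1.06, 2.07]

Iteration 1:
  c_1 = (1.060000 + 2.070000)/2 = 1.565000
  f(c_1) = f(1.565000) = 1.268037
  f(a) × f(c) < 0, new interval: [1.060000, 1.565000]
Iteration 2:
  c_2 = (1.060000 + 1.565000)/2 = 1.312500
  f(c_2) = f(1.312500) = -0.051514
  f(a) × f(c) ≥ 0, new interval: [1.312500, 1.565000]

After 2 iteration(s), the approximation is c_2 = 1.312500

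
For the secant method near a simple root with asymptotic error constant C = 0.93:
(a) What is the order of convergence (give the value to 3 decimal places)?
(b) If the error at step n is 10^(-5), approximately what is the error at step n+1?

(a) Secant method has superlinear convergence with order φ = (1+√5)/2 ≈ 1.618.
    This means |e_{n+1}| ≈ C|e_n|^1.618.

(b) With |e_n| = 10^(-5) and C = 0.93:
    |e_{n+1}| ≈ 0.93 × (10^(-5))^1.618 = 0.93 × 10^(-8.09)

(a) ≈ 1.618 (golden ratio); (b) |e_{n+1}| ≈ 7.556e-09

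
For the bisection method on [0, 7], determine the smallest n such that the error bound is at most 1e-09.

We need (b-a)/2^n ≤ 1e-09
(7 - 0)/2^n ≤ 1e-09
7/2^n ≤ 1e-09
2^n ≥ 7000000000
n ≥ log₂(7000000000) = 32.70
n ≥ 33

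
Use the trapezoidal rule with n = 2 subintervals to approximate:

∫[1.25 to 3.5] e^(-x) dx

f(x) = e^(-x)
a = 1.25, b = 3.5, n = 2
h = (b - a)/n = 1.125000

Trapezoidal rule: (h/2)[f(x₀) + 2f(x₁) + 2f(x₂) + ... + f(xₙ)]

x_0 = 1.2500, f(x_0) = 0.286505, coefficient = 1
x_1 = 2.3750, f(x_1) = 0.093014, coefficient = 2
x_2 = 3.5000, f(x_2) = 0.030197, coefficient = 1

I ≈ (1.125000/2) × 0.502731 = 0.282786
Exact value: 0.256307
Error: 0.026479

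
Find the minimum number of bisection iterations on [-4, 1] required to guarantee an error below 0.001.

We need (b-a)/2^n ≤ 0.001
(1 - (-4))/2^n ≤ 0.001
5/2^n ≤ 0.001
2^n ≥ 5000
n ≥ log₂(5000) = 12.29
n ≥ 13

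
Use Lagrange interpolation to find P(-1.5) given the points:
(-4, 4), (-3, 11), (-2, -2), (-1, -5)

Lagrange interpolation formula:
P(x) = Σ yᵢ × Lᵢ(x)
where Lᵢ(x) = Π_{j≠i} (x - xⱼ)/(xᵢ - xⱼ)

L_0(-1.5) = (-1.5 - (-3))/(-4 - (-3)) × (-1.5 - (-2))/(-4 - (-2)) × (-1.5 - (-1))/(-4 - (-1)) = 0.062500
L_1(-1.5) = (-1.5 - (-4))/(-3 - (-4)) × (-1.5 - (-2))/(-3 - (-2)) × (-1.5 - (-1))/(-3 - (-1)) = -0.312500
L_2(-1.5) = (-1.5 - (-4))/(-2 - (-4)) × (-1.5 - (-3))/(-2 - (-3)) × (-1.5 - (-1))/(-2 - (-1)) = 0.937500
L_3(-1.5) = (-1.5 - (-4))/(-1 - (-4)) × (-1.5 - (-3))/(-1 - (-3)) × (-1.5 - (-2))/(-1 - (-2)) = 0.312500

P(-1.5) = 4×L_0(-1.5) + 11×L_1(-1.5) + (-2)×L_2(-1.5) + (-5)×L_3(-1.5)
P(-1.5) = -6.625000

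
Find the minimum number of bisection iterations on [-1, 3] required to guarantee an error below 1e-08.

We need (b-a)/2^n ≤ 1e-08
(3 - (-1))/2^n ≤ 1e-08
4/2^n ≤ 1e-08
2^n ≥ 400000000
n ≥ log₂(400000000) = 28.58
n ≥ 29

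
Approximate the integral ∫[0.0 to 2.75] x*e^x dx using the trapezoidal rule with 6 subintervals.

f(x) = x*e^x
a = 0.0, b = 2.75, n = 6
h = (b - a)/n = 0.458333

Trapezoidal rule: (h/2)[f(x₀) + 2f(x₁) + 2f(x₂) + ... + f(xₙ)]

x_0 = 0.0000, f(x_0) = 0.000000, coefficient = 1
x_1 = 0.4583, f(x_1) = 0.724825, coefficient = 2
x_2 = 0.9167, f(x_2) = 2.292528, coefficient = 2
x_3 = 1.3750, f(x_3) = 5.438230, coefficient = 2
x_4 = 1.8333, f(x_4) = 11.466952, coefficient = 2
x_5 = 2.2917, f(x_5) = 22.667814, coefficient = 2
x_6 = 2.7500, f(x_6) = 43.017238, coefficient = 1

I ≈ (0.458333/2) × 128.197936 = 29.378694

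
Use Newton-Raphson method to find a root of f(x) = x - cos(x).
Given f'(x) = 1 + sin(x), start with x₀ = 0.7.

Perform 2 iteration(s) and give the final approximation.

f(x) = x - cos(x)
f'(x) = 1 + sin(x)
x₀ = 0.7

Newton-Raphson formula: x_{n+1} = x_n - f(x_n)/f'(x_n)

Iteration 1:
  f(0.700000) = -0.064842
  f'(0.700000) = 1.644218
  x_1 = 0.700000 - (-0.064842)/1.644218 = 0.739436
Iteration 2:
  f(0.739436) = 0.000588
  f'(0.739436) = 1.673872
  x_2 = 0.739436 - 0.000588/1.673872 = 0.739085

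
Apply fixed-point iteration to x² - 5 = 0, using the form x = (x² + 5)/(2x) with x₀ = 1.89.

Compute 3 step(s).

Equation: x² - 5 = 0
Fixed-point form: x = (x² + 5)/(2x)
x₀ = 1.89

x_1 = g(1.890000) = 2.267751
x_2 = g(2.267751) = 2.236289
x_3 = g(2.236289) = 2.236068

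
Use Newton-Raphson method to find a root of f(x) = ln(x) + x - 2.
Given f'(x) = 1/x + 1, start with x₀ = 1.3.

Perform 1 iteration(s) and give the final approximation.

f(x) = ln(x) + x - 2
f'(x) = 1/x + 1
x₀ = 1.3

Newton-Raphson formula: x_{n+1} = x_n - f(x_n)/f'(x_n)

Iteration 1:
  f(1.300000) = -0.437636
  f'(1.300000) = 1.769231
  x_1 = 1.300000 - (-0.437636)/1.769231 = 1.547359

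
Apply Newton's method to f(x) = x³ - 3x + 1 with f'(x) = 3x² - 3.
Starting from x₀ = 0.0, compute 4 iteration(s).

f(x) = x³ - 3x + 1
f'(x) = 3x² - 3
x₀ = 0.0

Newton-Raphson formula: x_{n+1} = x_n - f(x_n)/f'(x_n)

Iteration 1:
  f(0.000000) = 1.000000
  f'(0.000000) = -3.000000
  x_1 = 0.000000 - 1.000000/(-3.000000) = 0.333333
Iteration 2:
  f(0.333333) = 0.037037
  f'(0.333333) = -2.666667
  x_2 = 0.333333 - 0.037037/(-2.666667) = 0.347222
Iteration 3:
  f(0.347222) = 0.000196
  f'(0.347222) = -2.638310
  x_3 = 0.347222 - 0.000196/(-2.638310) = 0.347296
Iteration 4:
  f(0.347296) = 0.000000
  f'(0.347296) = -2.638156
  x_4 = 0.347296 - 0.000000/(-2.638156) = 0.347296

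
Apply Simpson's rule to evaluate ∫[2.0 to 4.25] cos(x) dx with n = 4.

f(x) = cos(x)
a = 2.0, b = 4.25, n = 4
h = (b - a)/n = 0.562500

Simpson's rule: (h/3)[f(x₀) + 4f(x₁) + 2f(x₂) + ... + f(xₙ)]

x_0 = 2.0000, f(x_0) = -0.416147, coefficient = 1
x_1 = 2.5625, f(x_1) = -0.836960, coefficient = 4
x_2 = 3.1250, f(x_2) = -0.999862, coefficient = 2
x_3 = 3.6875, f(x_3) = -0.854657, coefficient = 4
x_4 = 4.2500, f(x_4) = -0.446087, coefficient = 1

I ≈ (0.562500/3) × -9.628423 = -1.805329
Exact value: -1.804287
Error: 0.001043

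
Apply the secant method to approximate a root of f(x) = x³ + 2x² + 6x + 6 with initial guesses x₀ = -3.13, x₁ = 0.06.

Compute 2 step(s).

f(x) = x³ + 2x² + 6x + 6
x₀ = -3.13, x₁ = 0.06

Secant formula: x_{n+1} = x_n - f(x_n)(x_n - x_{n-1})/(f(x_n) - f(x_{n-1}))

Iteration 1:
  f(-3.130000) = -23.850497
  f(0.060000) = 6.367416
  x_2 = 0.060000 - 6.367416×(0.060000 - (-3.130000))/(6.367416 - (-23.850497))
       = -0.612186
Iteration 2:
  f(0.060000) = 6.367416
  f(-0.612186) = 2.846998
  x_3 = -0.612186 - 2.846998×(-0.612186 - 0.060000)/(2.846998 - 6.367416)
       = -1.155789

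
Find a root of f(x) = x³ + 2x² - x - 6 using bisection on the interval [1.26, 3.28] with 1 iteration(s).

f(x) = x³ + 2x² - x - 6
Initial interval: [1.26, 3.28]

Iteration 1:
  c_1 = (1.260000 + 3.280000)/2 = 2.270000
  f(c_1) = f(2.270000) = 13.732883
  f(a) × f(c) < 0, new interval: [1.260000, 2.270000]

After 1 iteration(s), the approximation is c_1 = 2.270000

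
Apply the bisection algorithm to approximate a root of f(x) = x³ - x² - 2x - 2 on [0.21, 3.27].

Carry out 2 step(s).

f(x) = x³ - x² - 2x - 2
Initial interval: [0.21, 3.27]

Iteration 1:
  c_1 = (0.210000 + 3.270000)/2 = 1.740000
  f(c_1) = f(1.740000) = -3.239576
  f(a) × f(c) ≥ 0, new interval: [1.740000, 3.270000]
Iteration 2:
  c_2 = (1.740000 + 3.270000)/2 = 2.505000
  f(c_2) = f(2.505000) = 2.433913
  f(a) × f(c) < 0, new interval: [1.740000, 2.505000]

After 2 iteration(s), the approximation is c_2 = 2.505000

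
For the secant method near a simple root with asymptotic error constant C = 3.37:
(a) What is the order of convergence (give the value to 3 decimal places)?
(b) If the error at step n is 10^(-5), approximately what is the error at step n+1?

(a) Secant method has superlinear convergence with order φ = (1+√5)/2 ≈ 1.618.
    This means |e_{n+1}| ≈ C|e_n|^1.618.

(b) With |e_n| = 10^(-5) and C = 3.37:
    |e_{n+1}| ≈ 3.37 × (10^(-5))^1.618 = 3.37 × 10^(-8.09)

(a) ≈ 1.618 (golden ratio); (b) |e_{n+1}| ≈ 2.738e-08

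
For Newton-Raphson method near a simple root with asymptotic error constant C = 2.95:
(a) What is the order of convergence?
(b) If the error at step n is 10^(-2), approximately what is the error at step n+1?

(a) Newton-Raphson has quadratic (order 2) convergence near simple roots.
    This means |e_{n+1}| ≈ C|e_n|².

(b) With |e_n| = 10^(-2) and C = 2.95:
    |e_{n+1}| ≈ 2.95 × (10^(-2))² = 2.95 × 10^(-4)

(a) 2 (quadratic); (b) |e_{n+1}| ≈ 2.950e-04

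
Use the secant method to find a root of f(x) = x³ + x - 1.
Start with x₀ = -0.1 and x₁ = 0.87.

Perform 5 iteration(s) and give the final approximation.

f(x) = x³ + x - 1
x₀ = -0.1, x₁ = 0.87

Secant formula: x_{n+1} = x_n - f(x_n)(x_n - x_{n-1})/(f(x_n) - f(x_{n-1}))

Iteration 1:
  f(-0.100000) = -1.101000
  f(0.870000) = 0.528503
  x_2 = 0.870000 - 0.528503×(0.870000 - (-0.100000))/(0.528503 - (-1.101000))
       = 0.555396
Iteration 2:
  f(0.870000) = 0.528503
  f(0.555396) = -0.273284
  x_3 = 0.555396 - (-0.273284)×(0.555396 - 0.870000)/(-0.273284 - 0.528503)
       = 0.662627
Iteration 3:
  f(0.555396) = -0.273284
  f(0.662627) = -0.046431
  x_4 = 0.662627 - (-0.046431)×(0.662627 - 0.555396)/(-0.046431 - (-0.273284))
       = 0.684574
Iteration 4:
  f(0.662627) = -0.046431
  f(0.684574) = 0.005394
  x_5 = 0.684574 - 0.005394×(0.684574 - 0.662627)/(0.005394 - (-0.046431))
       = 0.682290
Iteration 5:
  f(0.684574) = 0.005394
  f(0.682290) = -0.000091
  x_6 = 0.682290 - (-0.000091)×(0.682290 - 0.684574)/(-0.000091 - 0.005394)
       = 0.682328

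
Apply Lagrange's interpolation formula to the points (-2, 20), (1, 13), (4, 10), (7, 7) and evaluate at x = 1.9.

Lagrange interpolation formula:
P(x) = Σ yᵢ × Lᵢ(x)
where Lᵢ(x) = Π_{j≠i} (x - xⱼ)/(xᵢ - xⱼ)

L_0(1.9) = (1.9 - 1)/(-2 - 1) × (1.9 - 4)/(-2 - 4) × (1.9 - 7)/(-2 - 7) = -0.059500
L_1(1.9) = (1.9 - (-2))/(1 - (-2)) × (1.9 - 4)/(1 - 4) × (1.9 - 7)/(1 - 7) = 0.773500
L_2(1.9) = (1.9 - (-2))/(4 - (-2)) × (1.9 - 1)/(4 - 1) × (1.9 - 7)/(4 - 7) = 0.331500
L_3(1.9) = (1.9 - (-2))/(7 - (-2)) × (1.9 - 1)/(7 - 1) × (1.9 - 4)/(7 - 4) = -0.045500

P(1.9) = 20×L_0(1.9) + 13×L_1(1.9) + 10×L_2(1.9) + 7×L_3(1.9)
P(1.9) = 11.862000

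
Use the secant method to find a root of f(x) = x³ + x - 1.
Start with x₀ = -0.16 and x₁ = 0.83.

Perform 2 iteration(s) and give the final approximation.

f(x) = x³ + x - 1
x₀ = -0.16, x₁ = 0.83

Secant formula: x_{n+1} = x_n - f(x_n)(x_n - x_{n-1})/(f(x_n) - f(x_{n-1}))

Iteration 1:
  f(-0.160000) = -1.164096
  f(0.830000) = 0.401787
  x_2 = 0.830000 - 0.401787×(0.830000 - (-0.160000))/(0.401787 - (-1.164096))
       = 0.575978
Iteration 2:
  f(0.830000) = 0.401787
  f(0.575978) = -0.232941
  x_3 = 0.575978 - (-0.232941)×(0.575978 - 0.830000)/(-0.232941 - 0.401787)
       = 0.669202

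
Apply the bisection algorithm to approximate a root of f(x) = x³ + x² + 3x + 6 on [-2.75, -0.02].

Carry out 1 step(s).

f(x) = x³ + x² + 3x + 6
Initial interval: [-2.75, -0.02]

Iteration 1:
  c_1 = (-2.750000 + (-0.020000))/2 = -1.385000
  f(c_1) = f(-1.385000) = 1.106483
  f(a) × f(c) < 0, new interval: [-2.750000, -1.385000]

After 1 iteration(s), the approximation is c_1 = -1.385000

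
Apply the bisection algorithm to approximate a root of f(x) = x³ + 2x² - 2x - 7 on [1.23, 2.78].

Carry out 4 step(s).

f(x) = x³ + 2x² - 2x - 7
Initial interval: [1.23, 2.78]

Iteration 1:
  c_1 = (1.230000 + 2.780000)/2 = 2.005000
  f(c_1) = f(2.005000) = 5.090200
  f(a) × f(c) < 0, new interval: [1.230000, 2.005000]
Iteration 2:
  c_2 = (1.230000 + 2.005000)/2 = 1.617500
  f(c_2) = f(1.617500) = -0.770512
  f(a) × f(c) ≥ 0, new interval: [1.617500, 2.005000]
Iteration 3:
  c_3 = (1.617500 + 2.005000)/2 = 1.811250
  f(c_3) = f(1.811250) = 1.880788
  f(a) × f(c) < 0, new interval: [1.617500, 1.811250]
Iteration 4:
  c_4 = (1.617500 + 1.811250)/2 = 1.714375
  f(c_4) = f(1.714375) = 0.488101
  f(a) × f(c) < 0, new interval: [1.617500, 1.714375]

After 4 iteration(s), the approximation is c_4 = 1.714375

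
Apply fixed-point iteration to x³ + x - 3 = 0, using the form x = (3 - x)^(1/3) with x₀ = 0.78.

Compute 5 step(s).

Equation: x³ + x - 3 = 0
Fixed-point form: x = (3 - x)^(1/3)
x₀ = 0.78

x_1 = g(0.780000) = 1.304521
x_2 = g(1.304521) = 1.192424
x_3 = g(1.192424) = 1.218145
x_4 = g(1.218145) = 1.212339
x_5 = g(1.212339) = 1.213654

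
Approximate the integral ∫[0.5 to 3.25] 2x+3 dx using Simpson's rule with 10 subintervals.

f(x) = 2x+3
a = 0.5, b = 3.25, n = 10
h = (b - a)/n = 0.275000

Simpson's rule: (h/3)[f(x₀) + 4f(x₁) + 2f(x₂) + ... + f(xₙ)]

x_0 = 0.5000, f(x_0) = 4.000000, coefficient = 1
x_1 = 0.7750, f(x_1) = 4.550000, coefficient = 4
x_2 = 1.0500, f(x_2) = 5.100000, coefficient = 2
x_3 = 1.3250, f(x_3) = 5.650000, coefficient = 4
x_4 = 1.6000, f(x_4) = 6.200000, coefficient = 2
x_5 = 1.8750, f(x_5) = 6.750000, coefficient = 4
x_6 = 2.1500, f(x_6) = 7.300000, coefficient = 2
x_7 = 2.4250, f(x_7) = 7.850000, coefficient = 4
x_8 = 2.7000, f(x_8) = 8.400000, coefficient = 2
x_9 = 2.9750, f(x_9) = 8.950000, coefficient = 4
x_10 = 3.2500, f(x_10) = 9.500000, coefficient = 1

I ≈ (0.275000/3) × 202.500000 = 18.562500
Exact value: 18.562500
Error: 0.000000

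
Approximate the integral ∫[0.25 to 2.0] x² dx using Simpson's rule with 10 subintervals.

f(x) = x²
a = 0.25, b = 2.0, n = 10
h = (b - a)/n = 0.175000

Simpson's rule: (h/3)[f(x₀) + 4f(x₁) + 2f(x₂) + ... + f(xₙ)]

x_0 = 0.2500, f(x_0) = 0.062500, coefficient = 1
x_1 = 0.4250, f(x_1) = 0.180625, coefficient = 4
x_2 = 0.6000, f(x_2) = 0.360000, coefficient = 2
x_3 = 0.7750, f(x_3) = 0.600625, coefficient = 4
x_4 = 0.9500, f(x_4) = 0.902500, coefficient = 2
x_5 = 1.1250, f(x_5) = 1.265625, coefficient = 4
x_6 = 1.3000, f(x_6) = 1.690000, coefficient = 2
x_7 = 1.4750, f(x_7) = 2.175625, coefficient = 4
x_8 = 1.6500, f(x_8) = 2.722500, coefficient = 2
x_9 = 1.8250, f(x_9) = 3.330625, coefficient = 4
x_10 = 2.0000, f(x_10) = 4.000000, coefficient = 1

I ≈ (0.175000/3) × 45.625000 = 2.661458
Exact value: 2.661458
Error: 0.000000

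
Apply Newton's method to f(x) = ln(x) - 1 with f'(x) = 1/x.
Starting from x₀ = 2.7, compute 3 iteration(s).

f(x) = ln(x) - 1
f'(x) = 1/x
x₀ = 2.7

Newton-Raphson formula: x_{n+1} = x_n - f(x_n)/f'(x_n)

Iteration 1:
  f(2.700000) = -0.006748
  f'(2.700000) = 0.370370
  x_1 = 2.700000 - (-0.006748)/0.370370 = 2.718220
Iteration 2:
  f(2.718220) = -0.000023
  f'(2.718220) = 0.367888
  x_2 = 2.718220 - (-0.000023)/0.367888 = 2.718282
Iteration 3:
  f(2.718282) = 0.000000
  f'(2.718282) = 0.367879
  x_3 = 2.718282 - 0.000000/0.367879 = 2.718282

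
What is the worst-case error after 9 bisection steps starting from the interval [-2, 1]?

Bisection error bound: |error| ≤ (b-a)/2^n
|error| ≤ (1 - (-2))/2^9 = 3/2^9
|error| ≤ 0.0058593750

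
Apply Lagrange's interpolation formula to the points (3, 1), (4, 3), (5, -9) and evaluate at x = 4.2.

Lagrange interpolation formula:
P(x) = Σ yᵢ × Lᵢ(x)
where Lᵢ(x) = Π_{j≠i} (x - xⱼ)/(xᵢ - xⱼ)

L_0(4.2) = (4.2 - 4)/(3 - 4) × (4.2 - 5)/(3 - 5) = -0.080000
L_1(4.2) = (4.2 - 3)/(4 - 3) × (4.2 - 5)/(4 - 5) = 0.960000
L_2(4.2) = (4.2 - 3)/(5 - 3) × (4.2 - 4)/(5 - 4) = 0.120000

P(4.2) = 1×L_0(4.2) + 3×L_1(4.2) + (-9)×L_2(4.2)
P(4.2) = 1.720000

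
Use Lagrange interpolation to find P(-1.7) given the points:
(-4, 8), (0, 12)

Lagrange interpolation formula:
P(x) = Σ yᵢ × Lᵢ(x)
where Lᵢ(x) = Π_{j≠i} (x - xⱼ)/(xᵢ - xⱼ)

L_0(-1.7) = (-1.7 - 0)/(-4 - 0) = 0.425000
L_1(-1.7) = (-1.7 - (-4))/(0 - (-4)) = 0.575000

P(-1.7) = 8×L_0(-1.7) + 12×L_1(-1.7)
P(-1.7) = 10.300000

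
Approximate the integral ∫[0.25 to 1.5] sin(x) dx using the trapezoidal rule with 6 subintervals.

f(x) = sin(x)
a = 0.25, b = 1.5, n = 6
h = (b - a)/n = 0.208333

Trapezoidal rule: (h/2)[f(x₀) + 2f(x₁) + 2f(x₂) + ... + f(xₙ)]

x_0 = 0.2500, f(x_0) = 0.247404, coefficient = 1
x_1 = 0.4583, f(x_1) = 0.442454, coefficient = 2
x_2 = 0.6667, f(x_2) = 0.618370, coefficient = 2
x_3 = 0.8750, f(x_3) = 0.767544, coefficient = 2
x_4 = 1.0833, f(x_4) = 0.883524, coefficient = 2
x_5 = 1.2917, f(x_5) = 0.961296, coefficient = 2
x_6 = 1.5000, f(x_6) = 0.997495, coefficient = 1

I ≈ (0.208333/2) × 8.591273 = 0.894924
Exact value: 0.898175
Error: 0.003251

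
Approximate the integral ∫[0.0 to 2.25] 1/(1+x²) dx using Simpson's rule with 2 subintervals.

f(x) = 1/(1+x²)
a = 0.0, b = 2.25, n = 2
h = (b - a)/n = 1.125000

Simpson's rule: (h/3)[f(x₀) + 4f(x₁) + 2f(x₂) + ... + f(xₙ)]

x_0 = 0.0000, f(x_0) = 1.000000, coefficient = 1
x_1 = 1.1250, f(x_1) = 0.441379, coefficient = 4
x_2 = 2.2500, f(x_2) = 0.164948, coefficient = 1

I ≈ (1.125000/3) × 2.930466 = 1.098925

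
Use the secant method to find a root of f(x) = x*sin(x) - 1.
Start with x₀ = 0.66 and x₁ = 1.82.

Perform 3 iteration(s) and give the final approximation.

f(x) = x*sin(x) - 1
x₀ = 0.66, x₁ = 1.82

Secant formula: x_{n+1} = x_n - f(x_n)(x_n - x_{n-1})/(f(x_n) - f(x_{n-1}))

Iteration 1:
  f(0.660000) = -0.595343
  f(1.820000) = 0.763779
  x_2 = 1.820000 - 0.763779×(1.820000 - 0.660000)/(0.763779 - (-0.595343))
       = 1.168121
Iteration 2:
  f(1.820000) = 0.763779
  f(1.168121) = 0.074689
  x_3 = 1.168121 - 0.074689×(1.168121 - 1.820000)/(0.074689 - 0.763779)
       = 1.097464
Iteration 3:
  f(1.168121) = 0.074689
  f(1.097464) = -0.023197
  x_4 = 1.097464 - (-0.023197)×(1.097464 - 1.168121)/(-0.023197 - 0.074689)
       = 1.114208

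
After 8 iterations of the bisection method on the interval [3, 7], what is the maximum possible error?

Bisection error bound: |error| ≤ (b-a)/2^n
|error| ≤ (7 - 3)/2^8 = 4/2^8
|error| ≤ 0.0156250000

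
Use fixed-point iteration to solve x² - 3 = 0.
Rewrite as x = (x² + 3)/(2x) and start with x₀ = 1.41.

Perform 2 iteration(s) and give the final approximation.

Equation: x² - 3 = 0
Fixed-point form: x = (x² + 3)/(2x)
x₀ = 1.41

x_1 = g(1.410000) = 1.768830
x_2 = g(1.768830) = 1.732433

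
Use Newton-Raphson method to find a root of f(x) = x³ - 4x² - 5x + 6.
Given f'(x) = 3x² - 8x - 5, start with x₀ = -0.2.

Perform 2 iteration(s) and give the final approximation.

f(x) = x³ - 4x² - 5x + 6
f'(x) = 3x² - 8x - 5
x₀ = -0.2

Newton-Raphson formula: x_{n+1} = x_n - f(x_n)/f'(x_n)

Iteration 1:
  f(-0.200000) = 6.832000
  f'(-0.200000) = -3.280000
  x_1 = -0.200000 - 6.832000/(-3.280000) = 1.882927
Iteration 2:
  f(1.882927) = -10.920534
  f'(1.882927) = -9.427174
  x_2 = 1.882927 - (-10.920534)/(-9.427174) = 0.724517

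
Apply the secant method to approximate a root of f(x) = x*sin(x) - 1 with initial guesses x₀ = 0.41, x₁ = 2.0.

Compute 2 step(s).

f(x) = x*sin(x) - 1
x₀ = 0.41, x₁ = 2.0

Secant formula: x_{n+1} = x_n - f(x_n)(x_n - x_{n-1})/(f(x_n) - f(x_{n-1}))

Iteration 1:
  f(0.410000) = -0.836570
  f(2.000000) = 0.818595
  x_2 = 2.000000 - 0.818595×(2.000000 - 0.410000)/(0.818595 - (-0.836570))
       = 1.213634
Iteration 2:
  f(2.000000) = 0.818595
  f(1.213634) = 0.137045
  x_3 = 1.213634 - 0.137045×(1.213634 - 2.000000)/(0.137045 - 0.818595)
       = 1.055513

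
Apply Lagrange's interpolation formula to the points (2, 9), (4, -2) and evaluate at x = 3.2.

Lagrange interpolation formula:
P(x) = Σ yᵢ × Lᵢ(x)
where Lᵢ(x) = Π_{j≠i} (x - xⱼ)/(xᵢ - xⱼ)

L_0(3.2) = (3.2 - 4)/(2 - 4) = 0.400000
L_1(3.2) = (3.2 - 2)/(4 - 2) = 0.600000

P(3.2) = 9×L_0(3.2) + (-2)×L_1(3.2)
P(3.2) = 2.400000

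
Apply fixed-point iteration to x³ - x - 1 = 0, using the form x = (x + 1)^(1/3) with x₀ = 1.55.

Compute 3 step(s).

Equation: x³ - x - 1 = 0
Fixed-point form: x = (x + 1)^(1/3)
x₀ = 1.55

x_1 = g(1.550000) = 1.366197
x_2 = g(1.366197) = 1.332550
x_3 = g(1.332550) = 1.326204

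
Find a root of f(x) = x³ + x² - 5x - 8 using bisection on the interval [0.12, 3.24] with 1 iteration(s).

f(x) = x³ + x² - 5x - 8
Initial interval: [0.12, 3.24]

Iteration 1:
  c_1 = (0.120000 + 3.240000)/2 = 1.680000
  f(c_1) = f(1.680000) = -8.835968
  f(a) × f(c) ≥ 0, new interval: [1.680000, 3.240000]

After 1 iteration(s), the approximation is c_1 = 1.680000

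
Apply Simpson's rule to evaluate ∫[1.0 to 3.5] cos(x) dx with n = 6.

f(x) = cos(x)
a = 1.0, b = 3.5, n = 6
h = (b - a)/n = 0.416667

Simpson's rule: (h/3)[f(x₀) + 4f(x₁) + 2f(x₂) + ... + f(xₙ)]

x_0 = 1.0000, f(x_0) = 0.540302, coefficient = 1
x_1 = 1.4167, f(x_1) = 0.153520, coefficient = 4
x_2 = 1.8333, f(x_2) = -0.259531, coefficient = 2
x_3 = 2.2500, f(x_3) = -0.628174, coefficient = 4
x_4 = 2.6667, f(x_4) = -0.889327, coefficient = 2
x_5 = 3.0833, f(x_5) = -0.998303, coefficient = 4
x_6 = 3.5000, f(x_6) = -0.936457, coefficient = 1

I ≈ (0.416667/3) × -8.585698 = -1.192458
Exact value: -1.192254
Error: 0.000204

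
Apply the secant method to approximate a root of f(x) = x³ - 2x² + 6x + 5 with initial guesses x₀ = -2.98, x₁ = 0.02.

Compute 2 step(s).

f(x) = x³ - 2x² + 6x + 5
x₀ = -2.98, x₁ = 0.02

Secant formula: x_{n+1} = x_n - f(x_n)(x_n - x_{n-1})/(f(x_n) - f(x_{n-1}))

Iteration 1:
  f(-2.980000) = -57.104392
  f(0.020000) = 5.119208
  x_2 = 0.020000 - 5.119208×(0.020000 - (-2.980000))/(5.119208 - (-57.104392))
       = -0.226813
Iteration 2:
  f(0.020000) = 5.119208
  f(-0.226813) = 3.524562
  x_3 = -0.226813 - 3.524562×(-0.226813 - 0.020000)/(3.524562 - 5.119208)
       = -0.772332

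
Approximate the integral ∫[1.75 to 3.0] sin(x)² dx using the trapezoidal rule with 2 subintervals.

f(x) = sin(x)²
a = 1.75, b = 3.0, n = 2
h = (b - a)/n = 0.625000

Trapezoidal rule: (h/2)[f(x₀) + 2f(x₁) + 2f(x₂) + ... + f(xₙ)]

x_0 = 1.7500, f(x_0) = 0.968228, coefficient = 1
x_1 = 2.3750, f(x_1) = 0.481199, coefficient = 2
x_2 = 3.0000, f(x_2) = 0.019915, coefficient = 1

I ≈ (0.625000/2) × 1.950541 = 0.609544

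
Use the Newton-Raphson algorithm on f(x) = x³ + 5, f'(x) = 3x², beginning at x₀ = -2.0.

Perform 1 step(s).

f(x) = x³ + 5
f'(x) = 3x²
x₀ = -2.0

Newton-Raphson formula: x_{n+1} = x_n - f(x_n)/f'(x_n)

Iteration 1:
  f(-2.000000) = -3.000000
  f'(-2.000000) = 12.000000
  x_1 = -2.000000 - (-3.000000)/12.000000 = -1.750000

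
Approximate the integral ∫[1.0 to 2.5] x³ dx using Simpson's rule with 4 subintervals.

f(x) = x³
a = 1.0, b = 2.5, n = 4
h = (b - a)/n = 0.375000

Simpson's rule: (h/3)[f(x₀) + 4f(x₁) + 2f(x₂) + ... + f(xₙ)]

x_0 = 1.0000, f(x_0) = 1.000000, coefficient = 1
x_1 = 1.3750, f(x_1) = 2.599609, coefficient = 4
x_2 = 1.7500, f(x_2) = 5.359375, coefficient = 2
x_3 = 2.1250, f(x_3) = 9.595703, coefficient = 4
x_4 = 2.5000, f(x_4) = 15.625000, coefficient = 1

I ≈ (0.375000/3) × 76.125000 = 9.515625
Exact value: 9.515625
Error: 0.000000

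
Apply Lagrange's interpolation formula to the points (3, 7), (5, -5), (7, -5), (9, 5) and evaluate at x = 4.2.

Lagrange interpolation formula:
P(x) = Σ yᵢ × Lᵢ(x)
where Lᵢ(x) = Π_{j≠i} (x - xⱼ)/(xᵢ - xⱼ)

L_0(4.2) = (4.2 - 5)/(3 - 5) × (4.2 - 7)/(3 - 7) × (4.2 - 9)/(3 - 9) = 0.224000
L_1(4.2) = (4.2 - 3)/(5 - 3) × (4.2 - 7)/(5 - 7) × (4.2 - 9)/(5 - 9) = 1.008000
L_2(4.2) = (4.2 - 3)/(7 - 3) × (4.2 - 5)/(7 - 5) × (4.2 - 9)/(7 - 9) = -0.288000
L_3(4.2) = (4.2 - 3)/(9 - 3) × (4.2 - 5)/(9 - 5) × (4.2 - 7)/(9 - 7) = 0.056000

P(4.2) = 7×L_0(4.2) + (-5)×L_1(4.2) + (-5)×L_2(4.2) + 5×L_3(4.2)
P(4.2) = -1.752000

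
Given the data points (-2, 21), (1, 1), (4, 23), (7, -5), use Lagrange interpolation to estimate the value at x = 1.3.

Lagrange interpolation formula:
P(x) = Σ yᵢ × Lᵢ(x)
where Lᵢ(x) = Π_{j≠i} (x - xⱼ)/(xᵢ - xⱼ)

L_0(1.3) = (1.3 - 1)/(-2 - 1) × (1.3 - 4)/(-2 - 4) × (1.3 - 7)/(-2 - 7) = -0.028500
L_1(1.3) = (1.3 - (-2))/(1 - (-2)) × (1.3 - 4)/(1 - 4) × (1.3 - 7)/(1 - 7) = 0.940500
L_2(1.3) = (1.3 - (-2))/(4 - (-2)) × (1.3 - 1)/(4 - 1) × (1.3 - 7)/(4 - 7) = 0.104500
L_3(1.3) = (1.3 - (-2))/(7 - (-2)) × (1.3 - 1)/(7 - 1) × (1.3 - 4)/(7 - 4) = -0.016500

P(1.3) = 21×L_0(1.3) + 1×L_1(1.3) + 23×L_2(1.3) + (-5)×L_3(1.3)
P(1.3) = 2.828000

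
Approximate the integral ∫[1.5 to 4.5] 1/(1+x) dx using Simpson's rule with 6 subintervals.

f(x) = 1/(1+x)
a = 1.5, b = 4.5, n = 6
h = (b - a)/n = 0.500000

Simpson's rule: (h/3)[f(x₀) + 4f(x₁) + 2f(x₂) + ... + f(xₙ)]

x_0 = 1.5000, f(x_0) = 0.400000, coefficient = 1
x_1 = 2.0000, f(x_1) = 0.333333, coefficient = 4
x_2 = 2.5000, f(x_2) = 0.285714, coefficient = 2
x_3 = 3.0000, f(x_3) = 0.250000, coefficient = 4
x_4 = 3.5000, f(x_4) = 0.222222, coefficient = 2
x_5 = 4.0000, f(x_5) = 0.200000, coefficient = 4
x_6 = 4.5000, f(x_6) = 0.181818, coefficient = 1

I ≈ (0.500000/3) × 4.731025 = 0.788504
Exact value: 0.788457
Error: 0.000047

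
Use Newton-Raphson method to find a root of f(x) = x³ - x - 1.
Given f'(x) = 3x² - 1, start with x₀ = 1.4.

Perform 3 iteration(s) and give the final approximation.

f(x) = x³ - x - 1
f'(x) = 3x² - 1
x₀ = 1.4

Newton-Raphson formula: x_{n+1} = x_n - f(x_n)/f'(x_n)

Iteration 1:
  f(1.400000) = 0.344000
  f'(1.400000) = 4.880000
  x_1 = 1.400000 - 0.344000/4.880000 = 1.329508
Iteration 2:
  f(1.329508) = 0.020520
  f'(1.329508) = 4.302776
  x_2 = 1.329508 - 0.020520/4.302776 = 1.324739
Iteration 3:
  f(1.324739) = 0.000091
  f'(1.324739) = 4.264802
  x_3 = 1.324739 - 0.000091/4.264802 = 1.324718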